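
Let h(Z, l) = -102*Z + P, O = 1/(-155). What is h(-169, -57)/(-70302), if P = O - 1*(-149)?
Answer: -449164/1816135 ≈ -0.24732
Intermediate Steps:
O = -1/155 ≈ -0.0064516
P = 23094/155 (P = -1/155 - 1*(-149) = -1/155 + 149 = 23094/155 ≈ 148.99)
h(Z, l) = 23094/155 - 102*Z (h(Z, l) = -102*Z + 23094/155 = 23094/155 - 102*Z)
h(-169, -57)/(-70302) = (23094/155 - 102*(-169))/(-70302) = (23094/155 + 17238)*(-1/70302) = (2694984/155)*(-1/70302) = -449164/1816135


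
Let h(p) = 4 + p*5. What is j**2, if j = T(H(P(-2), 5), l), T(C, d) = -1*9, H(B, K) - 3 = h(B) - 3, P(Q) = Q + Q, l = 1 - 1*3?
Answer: 81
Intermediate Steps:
h(p) = 4 + 5*p
l = -2 (l = 1 - 3 = -2)
P(Q) = 2*Q
H(B, K) = 4 + 5*B (H(B, K) = 3 + ((4 + 5*B) - 3) = 3 + (1 + 5*B) = 4 + 5*B)
T(C, d) = -9
j = -9
j**2 = (-9)**2 = 81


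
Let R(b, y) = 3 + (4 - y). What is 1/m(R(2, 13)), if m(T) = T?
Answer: -⅙ ≈ -0.16667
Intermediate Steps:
R(b, y) = 7 - y
1/m(R(2, 13)) = 1/(7 - 1*13) = 1/(7 - 13) = 1/(-6) = -⅙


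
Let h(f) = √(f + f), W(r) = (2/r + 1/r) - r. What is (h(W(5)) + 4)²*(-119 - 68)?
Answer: -6732/5 - 2992*I*√55/5 ≈ -1346.4 - 4437.9*I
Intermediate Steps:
W(r) = -r + 3/r (W(r) = (2/r + 1/r) - r = 3/r - r = -r + 3/r)
h(f) = √2*√f (h(f) = √(2*f) = √2*√f)
(h(W(5)) + 4)²*(-119 - 68) = (√2*√(-1*5 + 3/5) + 4)²*(-119 - 68) = (√2*√(-5 + 3*(⅕)) + 4)²*(-187) = (√2*√(-5 + ⅗) + 4)²*(-187) = (√2*√(-22/5) + 4)²*(-187) = (√2*(I*√110/5) + 4)²*(-187) = (2*I*√55/5 + 4)²*(-187) = (4 + 2*I*√55/5)²*(-187) = -187*(4 + 2*I*√55/5)²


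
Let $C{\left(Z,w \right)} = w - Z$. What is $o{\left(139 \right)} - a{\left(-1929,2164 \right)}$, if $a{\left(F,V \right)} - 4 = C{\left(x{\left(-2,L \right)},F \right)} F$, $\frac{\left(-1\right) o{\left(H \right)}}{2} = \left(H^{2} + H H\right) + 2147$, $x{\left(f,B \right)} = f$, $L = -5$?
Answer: $-3798765$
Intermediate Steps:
$o{\left(H \right)} = -4294 - 4 H^{2}$ ($o{\left(H \right)} = - 2 \left(\left(H^{2} + H H\right) + 2147\right) = - 2 \left(\left(H^{2} + H^{2}\right) + 2147\right) = - 2 \left(2 H^{2} + 2147\right) = - 2 \left(2147 + 2 H^{2}\right) = -4294 - 4 H^{2}$)
$a{\left(F,V \right)} = 4 + F \left(2 + F\right)$ ($a{\left(F,V \right)} = 4 + \left(F - -2\right) F = 4 + \left(F + 2\right) F = 4 + \left(2 + F\right) F = 4 + F \left(2 + F\right)$)
$o{\left(139 \right)} - a{\left(-1929,2164 \right)} = \left(-4294 - 4 \cdot 139^{2}\right) - \left(4 - 1929 \left(2 - 1929\right)\right) = \left(-4294 - 77284\right) - \left(4 - -3717183\right) = \left(-4294 - 77284\right) - \left(4 + 3717183\right) = -81578 - 3717187 = -3798765$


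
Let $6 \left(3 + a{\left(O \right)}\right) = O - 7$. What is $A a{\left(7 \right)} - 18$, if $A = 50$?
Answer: $-168$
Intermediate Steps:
$a{\left(O \right)} = - \frac{25}{6} + \frac{O}{6}$ ($a{\left(O \right)} = -3 + \frac{O - 7}{6} = -3 + \frac{-7 + O}{6} = -3 + \left(- \frac{7}{6} + \frac{O}{6}\right) = - \frac{25}{6} + \frac{O}{6}$)
$A a{\left(7 \right)} - 18 = 50 \left(- \frac{25}{6} + \frac{1}{6} \cdot 7\right) - 18 = 50 \left(- \frac{25}{6} + \frac{7}{6}\right) - 18 = 50 \left(-3\right) - 18 = -150 - 18 = -168$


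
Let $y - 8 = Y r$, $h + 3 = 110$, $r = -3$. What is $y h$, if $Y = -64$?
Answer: $21400$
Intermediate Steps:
$h = 107$ ($h = -3 + 110 = 107$)
$y = 200$ ($y = 8 - -192 = 8 + 192 = 200$)
$y h = 200 \cdot 107 = 21400$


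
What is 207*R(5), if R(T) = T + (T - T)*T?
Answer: 1035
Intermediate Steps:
R(T) = T (R(T) = T + 0*T = T + 0 = T)
207*R(5) = 207*5 = 1035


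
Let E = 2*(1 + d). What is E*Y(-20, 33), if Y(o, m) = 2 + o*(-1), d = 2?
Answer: 132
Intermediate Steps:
Y(o, m) = 2 - o
E = 6 (E = 2*(1 + 2) = 2*3 = 6)
E*Y(-20, 33) = 6*(2 - 1*(-20)) = 6*(2 + 20) = 6*22 = 132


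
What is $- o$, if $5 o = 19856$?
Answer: $- \frac{19856}{5} \approx -3971.2$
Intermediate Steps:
$o = \frac{19856}{5}$ ($o = \frac{1}{5} \cdot 19856 = \frac{19856}{5} \approx 3971.2$)
$- o = \left(-1\right) \frac{19856}{5} = - \frac{19856}{5}$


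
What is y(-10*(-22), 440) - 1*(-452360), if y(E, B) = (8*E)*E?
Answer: 839560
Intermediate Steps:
y(E, B) = 8*E²
y(-10*(-22), 440) - 1*(-452360) = 8*(-10*(-22))² - 1*(-452360) = 8*220² + 452360 = 8*48400 + 452360 = 387200 + 452360 = 839560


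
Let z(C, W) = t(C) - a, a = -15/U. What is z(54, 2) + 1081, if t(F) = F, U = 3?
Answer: 1140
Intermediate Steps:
a = -5 (a = -15/3 = -15*⅓ = -5)
z(C, W) = 5 + C (z(C, W) = C - 1*(-5) = C + 5 = 5 + C)
z(54, 2) + 1081 = (5 + 54) + 1081 = 59 + 1081 = 1140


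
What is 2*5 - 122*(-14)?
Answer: 1718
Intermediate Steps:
2*5 - 122*(-14) = 10 + 1708 = 1718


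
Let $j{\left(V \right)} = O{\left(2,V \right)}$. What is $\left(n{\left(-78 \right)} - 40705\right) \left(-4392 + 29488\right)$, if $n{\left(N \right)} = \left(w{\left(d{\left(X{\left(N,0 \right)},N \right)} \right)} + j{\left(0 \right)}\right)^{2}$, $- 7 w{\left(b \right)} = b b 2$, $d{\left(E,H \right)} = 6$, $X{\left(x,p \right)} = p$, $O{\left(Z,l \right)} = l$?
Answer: $- \frac{49925003656}{49} \approx -1.0189 \cdot 10^{9}$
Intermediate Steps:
$j{\left(V \right)} = V$
$w{\left(b \right)} = - \frac{2 b^{2}}{7}$ ($w{\left(b \right)} = - \frac{b b 2}{7} = - \frac{b^{2} \cdot 2}{7} = - \frac{2 b^{2}}{7}$)
$n{\left(N \right)} = \frac{5184}{49}$ ($n{\left(N \right)} = \left(- \frac{2 \cdot 6^{2}}{7} + 0\right)^{2} = \left(\left(- \frac{2}{7}\right) 36 + 0\right)^{2} = \left(- \frac{72}{7} + 0\right)^{2} = \left(- \frac{72}{7}\right)^{2} = \frac{5184}{49}$)
$\left(n{\left(-78 \right)} - 40705\right) \left(-4392 + 29488\right) = \left(\frac{5184}{49} - 40705\right) \left(-4392 + 29488\right) = \left(- \frac{1989361}{49}\right) 25096 = - \frac{49925003656}{49}$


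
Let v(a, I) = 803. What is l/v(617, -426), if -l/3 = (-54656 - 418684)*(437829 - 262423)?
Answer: 22643638920/73 ≈ 3.1019e+8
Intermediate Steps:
l = 249080028120 (l = -3*(-54656 - 418684)*(437829 - 262423) = -(-1420020)*175406 = -3*(-83026676040) = 249080028120)
l/v(617, -426) = 249080028120/803 = 249080028120*(1/803) = 22643638920/73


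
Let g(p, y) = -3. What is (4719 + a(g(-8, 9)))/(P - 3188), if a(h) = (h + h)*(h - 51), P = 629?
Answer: -1681/853 ≈ -1.9707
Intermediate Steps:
a(h) = 2*h*(-51 + h) (a(h) = (2*h)*(-51 + h) = 2*h*(-51 + h))
(4719 + a(g(-8, 9)))/(P - 3188) = (4719 + 2*(-3)*(-51 - 3))/(629 - 3188) = (4719 + 2*(-3)*(-54))/(-2559) = (4719 + 324)*(-1/2559) = 5043*(-1/2559) = -1681/853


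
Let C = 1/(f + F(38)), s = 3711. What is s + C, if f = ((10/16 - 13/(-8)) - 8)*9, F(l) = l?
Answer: 204101/55 ≈ 3710.9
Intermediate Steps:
f = -207/4 (f = ((10*(1/16) - 13*(-⅛)) - 8)*9 = ((5/8 + 13/8) - 8)*9 = (9/4 - 8)*9 = -23/4*9 = -207/4 ≈ -51.750)
C = -4/55 (C = 1/(-207/4 + 38) = 1/(-55/4) = -4/55 ≈ -0.072727)
s + C = 3711 - 4/55 = 204101/55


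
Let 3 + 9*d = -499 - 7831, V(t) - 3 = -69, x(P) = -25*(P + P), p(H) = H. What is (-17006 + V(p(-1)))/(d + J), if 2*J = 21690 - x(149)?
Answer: -153648/122797 ≈ -1.2512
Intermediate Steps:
x(P) = -50*P
J = 14570 (J = (21690 - (-50)*149)/2 = (21690 - 1*(-7450))/2 = (21690 + 7450)/2 = (1/2)*29140 = 14570)
V(t) = -66 (V(t) = 3 - 69 = -66)
d = -8333/9 (d = -1/3 + (-499 - 7831)/9 = -1/3 + (1/9)*(-8330) = -1/3 - 8330/9 = -8333/9 ≈ -925.89)
(-17006 + V(p(-1)))/(d + J) = (-17006 - 66)/(-8333/9 + 14570) = -17072/122797/9 = -17072*9/122797 = -153648/122797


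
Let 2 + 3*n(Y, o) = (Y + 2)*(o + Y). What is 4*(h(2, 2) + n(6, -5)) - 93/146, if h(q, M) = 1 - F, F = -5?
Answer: 4579/146 ≈ 31.363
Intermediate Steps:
h(q, M) = 6 (h(q, M) = 1 - 1*(-5) = 1 + 5 = 6)
n(Y, o) = -⅔ + (2 + Y)*(Y + o)/3 (n(Y, o) = -⅔ + ((Y + 2)*(o + Y))/3 = -⅔ + ((2 + Y)*(Y + o))/3 = -⅔ + (2 + Y)*(Y + o)/3)
4*(h(2, 2) + n(6, -5)) - 93/146 = 4*(6 + (-⅔ + (⅓)*6² + (⅔)*6 + (⅔)*(-5) + (⅓)*6*(-5))) - 93/146 = 4*(6 + (-⅔ + (⅓)*36 + 4 - 10/3 - 10)) - 93*1/146 = 4*(6 + (-⅔ + 12 + 4 - 10/3 - 10)) - 93/146 = 4*(6 + 2) - 93/146 = 4*8 - 93/146 = 32 - 93/146 = 4579/146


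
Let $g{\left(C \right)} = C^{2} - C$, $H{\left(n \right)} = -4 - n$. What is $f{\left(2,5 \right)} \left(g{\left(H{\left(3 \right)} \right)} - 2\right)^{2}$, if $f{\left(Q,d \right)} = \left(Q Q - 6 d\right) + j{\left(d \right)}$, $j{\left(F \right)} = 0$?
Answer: $-75816$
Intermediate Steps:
$f{\left(Q,d \right)} = Q^{2} - 6 d$ ($f{\left(Q,d \right)} = \left(Q Q - 6 d\right) + 0 = \left(Q^{2} - 6 d\right) + 0 = Q^{2} - 6 d$)
$f{\left(2,5 \right)} \left(g{\left(H{\left(3 \right)} \right)} - 2\right)^{2} = \left(2^{2} - 30\right) \left(\left(-4 - 3\right) \left(-1 - 7\right) - 2\right)^{2} = \left(4 - 30\right) \left(\left(-4 - 3\right) \left(-1 - 7\right) - 2\right)^{2} = - 26 \left(- 7 \left(-1 - 7\right) - 2\right)^{2} = - 26 \left(\left(-7\right) \left(-8\right) - 2\right)^{2} = - 26 \left(56 - 2\right)^{2} = - 26 \cdot 54^{2} = \left(-26\right) 2916 = -75816$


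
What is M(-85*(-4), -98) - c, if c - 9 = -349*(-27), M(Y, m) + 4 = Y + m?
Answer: -9194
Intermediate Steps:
M(Y, m) = -4 + Y + m (M(Y, m) = -4 + (Y + m) = -4 + Y + m)
c = 9432 (c = 9 - 349*(-27) = 9 + 9423 = 9432)
M(-85*(-4), -98) - c = (-4 - 85*(-4) - 98) - 1*9432 = (-4 + 340 - 98) - 9432 = 238 - 9432 = -9194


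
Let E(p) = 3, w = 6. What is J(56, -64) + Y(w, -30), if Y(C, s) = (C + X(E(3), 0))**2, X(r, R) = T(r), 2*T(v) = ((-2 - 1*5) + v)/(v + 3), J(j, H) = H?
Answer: -287/9 ≈ -31.889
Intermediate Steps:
T(v) = (-7 + v)/(2*(3 + v)) (T(v) = (((-2 - 1*5) + v)/(v + 3))/2 = (((-2 - 5) + v)/(3 + v))/2 = ((-7 + v)/(3 + v))/2 = (-7 + v)/(2*(3 + v)))
X(r, R) = (-7 + r)/(2*(3 + r))
Y(C, s) = (-1/3 + C)**2 (Y(C, s) = (C + (-7 + 3)/(2*(3 + 3)))**2 = (C + (1/2)*(-4)/6)**2 = (C + (1/2)*(1/6)*(-4))**2 = (C - 1/3)**2 = (-1/3 + C)**2)
J(56, -64) + Y(w, -30) = -64 + (-1 + 3*6)**2/9 = -64 + (-1 + 18)**2/9 = -64 + (1/9)*17**2 = -64 + (1/9)*289 = -64 + 289/9 = -287/9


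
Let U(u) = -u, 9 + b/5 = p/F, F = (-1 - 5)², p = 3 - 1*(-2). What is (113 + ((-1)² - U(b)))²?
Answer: 6295081/1296 ≈ 4857.3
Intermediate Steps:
p = 5 (p = 3 + 2 = 5)
F = 36 (F = (-6)² = 36)
b = -1595/36 (b = -45 + 5*(5/36) = -45 + 25/36 = -1595/36 ≈ -44.306)
(113 + ((-1)² - U(b)))² = (113 + ((-1)² - (-1)*(-1595)/36))² = (113 + (1 - 1*1595/36))² = (113 + (1 - 1595/36))² = (113 - 1559/36)² = (2509/36)² = 6295081/1296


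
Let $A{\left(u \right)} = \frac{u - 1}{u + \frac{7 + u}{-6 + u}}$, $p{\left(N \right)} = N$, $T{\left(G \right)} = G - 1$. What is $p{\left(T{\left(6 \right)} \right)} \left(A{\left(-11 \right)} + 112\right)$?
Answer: $\frac{34500}{61} \approx 565.57$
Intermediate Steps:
$T{\left(G \right)} = -1 + G$ ($T{\left(G \right)} = G - 1 = -1 + G$)
$A{\left(u \right)} = \frac{-1 + u}{u + \frac{7 + u}{-6 + u}}$
$p{\left(T{\left(6 \right)} \right)} \left(A{\left(-11 \right)} + 112\right) = \left(-1 + 6\right) \left(\frac{6 + \left(-11\right)^{2} - -77}{7 + \left(-11\right)^{2} - -55} + 112\right) = 5 \left(\frac{6 + 121 + 77}{7 + 121 + 55} + 112\right) = 5 \left(\frac{1}{183} \cdot 204 + 112\right) = 5 \left(\frac{68}{61} + 112\right) = 5 \cdot \frac{6900}{61} = \frac{34500}{61}$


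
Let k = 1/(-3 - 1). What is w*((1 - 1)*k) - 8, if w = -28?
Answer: -8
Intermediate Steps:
k = -¼ (k = 1/(-4) = -¼ ≈ -0.25000)
w*((1 - 1)*k) - 8 = -28*(1 - 1)*(-1)/4 - 8 = -0*(-1)/4 - 8 = -28*0 - 8 = 0 - 8 = -8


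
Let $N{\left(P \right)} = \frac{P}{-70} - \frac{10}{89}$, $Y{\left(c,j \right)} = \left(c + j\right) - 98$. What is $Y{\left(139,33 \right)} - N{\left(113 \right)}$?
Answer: $\frac{471777}{6230} \approx 75.727$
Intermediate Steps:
$Y{\left(c,j \right)} = -98 + c + j$
$N{\left(P \right)} = - \frac{10}{89} - \frac{P}{70}$ ($N{\left(P \right)} = P \left(- \frac{1}{70}\right) - \frac{10}{89} = - \frac{P}{70} - \frac{10}{89} = - \frac{10}{89} - \frac{P}{70}$)
$Y{\left(139,33 \right)} - N{\left(113 \right)} = \left(-98 + 139 + 33\right) - \left(- \frac{10}{89} - \frac{113}{70}\right) = 74 - \left(- \frac{10}{89} - \frac{113}{70}\right) = 74 - - \frac{10757}{6230} = 74 + \frac{10757}{6230} = \frac{471777}{6230}$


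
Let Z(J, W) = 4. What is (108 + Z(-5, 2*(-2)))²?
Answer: 12544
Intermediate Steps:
(108 + Z(-5, 2*(-2)))² = (108 + 4)² = 112² = 12544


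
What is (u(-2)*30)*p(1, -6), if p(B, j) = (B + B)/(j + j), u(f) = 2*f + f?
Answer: 30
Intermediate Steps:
u(f) = 3*f
p(B, j) = B/j (p(B, j) = (2*B)/((2*j)) = (2*B)*(1/(2*j)) = B/j)
(u(-2)*30)*p(1, -6) = ((3*(-2))*30)*(1/(-6)) = (-6*30)*(1*(-⅙)) = -180*(-⅙) = 30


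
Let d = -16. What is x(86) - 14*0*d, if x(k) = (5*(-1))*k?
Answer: -430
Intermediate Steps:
x(k) = -5*k
x(86) - 14*0*d = -5*86 - 14*0*(-16) = -430 - 0*(-16) = -430 - 1*0 = -430 + 0 = -430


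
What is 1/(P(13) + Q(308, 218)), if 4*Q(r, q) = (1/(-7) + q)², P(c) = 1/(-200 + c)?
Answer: 36652/434891679 ≈ 8.4278e-5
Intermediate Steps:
Q(r, q) = (-⅐ + q)²/4 (Q(r, q) = (1/(-7) + q)²/4 = (-⅐ + q)²/4)
1/(P(13) + Q(308, 218)) = 1/(1/(-200 + 13) + (-1 + 7*218)²/196) = 1/(1/(-187) + (-1 + 1526)²/196) = 1/(-1/187 + (1/196)*1525²) = 1/(-1/187 + (1/196)*2325625) = 1/(-1/187 + 2325625/196) = 1/(434891679/36652) = 36652/434891679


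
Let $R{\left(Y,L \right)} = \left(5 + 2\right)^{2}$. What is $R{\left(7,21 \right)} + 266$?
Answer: $315$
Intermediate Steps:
$R{\left(Y,L \right)} = 49$ ($R{\left(Y,L \right)} = 7^{2} = 49$)
$R{\left(7,21 \right)} + 266 = 49 + 266 = 315$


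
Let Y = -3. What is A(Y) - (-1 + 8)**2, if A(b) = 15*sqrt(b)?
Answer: -49 + 15*I*sqrt(3) ≈ -49.0 + 25.981*I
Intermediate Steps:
A(Y) - (-1 + 8)**2 = 15*sqrt(-3) - (-1 + 8)**2 = 15*(I*sqrt(3)) - 1*7**2 = 15*I*sqrt(3) - 1*49 = 15*I*sqrt(3) - 49 = -49 + 15*I*sqrt(3)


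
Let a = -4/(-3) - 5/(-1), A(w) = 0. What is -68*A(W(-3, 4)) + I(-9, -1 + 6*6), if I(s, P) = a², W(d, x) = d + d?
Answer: 361/9 ≈ 40.111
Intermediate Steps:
W(d, x) = 2*d
a = 19/3 (a = -4*(-⅓) - 5*(-1) = 4/3 + 5 = 19/3 ≈ 6.3333)
I(s, P) = 361/9 (I(s, P) = (19/3)² = 361/9)
-68*A(W(-3, 4)) + I(-9, -1 + 6*6) = -68*0 + 361/9 = 0 + 361/9 = 361/9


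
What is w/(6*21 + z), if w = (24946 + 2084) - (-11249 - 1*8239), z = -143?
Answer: -46518/17 ≈ -2736.4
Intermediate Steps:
w = 46518 (w = 27030 - (-11249 - 8239) = 27030 - 1*(-19488) = 27030 + 19488 = 46518)
w/(6*21 + z) = 46518/(6*21 - 143) = 46518/(126 - 143) = 46518/(-17) = 46518*(-1/17) = -46518/17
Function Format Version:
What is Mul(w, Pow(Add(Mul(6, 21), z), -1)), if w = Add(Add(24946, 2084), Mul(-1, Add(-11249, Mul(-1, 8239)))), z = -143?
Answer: Rational(-46518, 17) ≈ -2736.4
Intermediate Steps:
w = 46518 (w = Add(27030, Mul(-1, Add(-11249, -8239))) = Add(27030, Mul(-1, -19488)) = Add(27030, 19488) = 46518)
Mul(w, Pow(Add(Mul(6, 21), z), -1)) = Mul(46518, Pow(Add(Mul(6, 21), -143), -1)) = Mul(46518, Pow(Add(126, -143), -1)) = Mul(46518, Pow(-17, -1)) = Mul(46518, Rational(-1, 17)) = Rational(-46518, 17)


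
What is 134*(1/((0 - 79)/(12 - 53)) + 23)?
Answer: 248972/79 ≈ 3151.5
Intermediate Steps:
134*(1/((0 - 79)/(12 - 53)) + 23) = 134*(1/(-79/(-41)) + 23) = 134*(1/(-79*(-1/41)) + 23) = 134*(1/(79/41) + 23) = 134*(41/79 + 23) = 134*(1858/79) = 248972/79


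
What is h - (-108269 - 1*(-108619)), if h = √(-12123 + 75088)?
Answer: -350 + 7*√1285 ≈ -99.072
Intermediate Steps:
h = 7*√1285 (h = √62965 = 7*√1285 ≈ 250.93)
h - (-108269 - 1*(-108619)) = 7*√1285 - (-108269 - 1*(-108619)) = 7*√1285 - (-108269 + 108619) = 7*√1285 - 1*350 = 7*√1285 - 350 = -350 + 7*√1285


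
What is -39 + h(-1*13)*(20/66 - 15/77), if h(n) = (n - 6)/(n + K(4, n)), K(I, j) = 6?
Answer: -62588/1617 ≈ -38.706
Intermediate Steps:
h(n) = (-6 + n)/(6 + n) (h(n) = (n - 6)/(n + 6) = (-6 + n)/(6 + n))
-39 + h(-1*13)*(20/66 - 15/77) = -39 + ((-6 - 1*13)/(6 - 1*13))*(20/66 - 15/77) = -39 + ((-6 - 13)/(6 - 13))*(20*(1/66) - 15*1/77) = -39 + (-19/(-7))*(10/33 - 15/77) = -39 - ⅐*(-19)*(25/231) = -39 + (19/7)*(25/231) = -39 + 475/1617 = -62588/1617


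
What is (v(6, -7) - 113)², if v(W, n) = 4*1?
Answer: 11881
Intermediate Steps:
v(W, n) = 4
(v(6, -7) - 113)² = (4 - 113)² = (-109)² = 11881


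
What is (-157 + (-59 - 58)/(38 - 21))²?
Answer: 7761796/289 ≈ 26857.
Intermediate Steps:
(-157 + (-59 - 58)/(38 - 21))² = (-157 - 117/17)² = (-2786/17)² = 7761796/289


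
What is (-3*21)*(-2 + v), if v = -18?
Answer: 1260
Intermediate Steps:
(-3*21)*(-2 + v) = (-3*21)*(-2 - 18) = -63*(-20) = 1260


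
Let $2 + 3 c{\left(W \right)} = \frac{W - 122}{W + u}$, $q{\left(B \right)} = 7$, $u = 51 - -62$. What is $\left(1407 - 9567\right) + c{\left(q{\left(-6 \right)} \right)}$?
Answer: $- \frac{587591}{72} \approx -8161.0$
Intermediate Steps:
$u = 113$ ($u = 51 + 62 = 113$)
$c{\left(W \right)} = - \frac{2}{3} + \frac{-122 + W}{3 \left(113 + W\right)}$ ($c{\left(W \right)} = - \frac{2}{3} + \frac{\left(W - 122\right) \frac{1}{W + 113}}{3} = - \frac{2}{3} + \frac{\left(-122 + W\right) \frac{1}{113 + W}}{3} = - \frac{2}{3} + \frac{\frac{1}{113 + W} \left(-122 + W\right)}{3} = - \frac{2}{3} + \frac{-122 + W}{3 \left(113 + W\right)}$)
$\left(1407 - 9567\right) + c{\left(q{\left(-6 \right)} \right)} = \left(1407 - 9567\right) + \frac{-348 - 7}{3 \left(113 + 7\right)} = -8160 + \frac{-348 - 7}{3 \cdot 120} = -8160 + \frac{1}{3} \cdot \frac{1}{120} \left(-355\right) = -8160 - \frac{71}{72} = - \frac{587591}{72}$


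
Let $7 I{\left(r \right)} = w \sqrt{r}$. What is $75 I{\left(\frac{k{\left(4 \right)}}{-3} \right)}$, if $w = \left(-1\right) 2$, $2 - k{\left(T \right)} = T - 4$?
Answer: $- \frac{50 i \sqrt{6}}{7} \approx - 17.496 i$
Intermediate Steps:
$k{\left(T \right)} = 6 - T$ ($k{\left(T \right)} = 2 - \left(T - 4\right) = 2 - \left(-4 + T\right) = 6 - T$)
$w = -2$
$I{\left(r \right)} = - \frac{2 \sqrt{r}}{7}$ ($I{\left(r \right)} = \frac{\left(-2\right) \sqrt{r}}{7} = - \frac{2 \sqrt{r}}{7}$)
$75 I{\left(\frac{k{\left(4 \right)}}{-3} \right)} = 75 \left(- \frac{2 \sqrt{\frac{6 - 4}{-3}}}{7}\right) = 75 \left(- \frac{2 \sqrt{\left(6 - 4\right) \left(- \frac{1}{3}\right)}}{7}\right) = 75 \left(- \frac{2 \sqrt{2 \left(- \frac{1}{3}\right)}}{7}\right) = 75 \left(- \frac{2 \sqrt{- \frac{2}{3}}}{7}\right) = 75 \left(- \frac{2 \frac{i \sqrt{6}}{3}}{7}\right) = 75 \left(- \frac{2 i \sqrt{6}}{21}\right) = - \frac{50 i \sqrt{6}}{7}$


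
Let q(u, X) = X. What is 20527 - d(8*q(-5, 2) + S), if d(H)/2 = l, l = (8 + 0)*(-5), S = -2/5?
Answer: 20607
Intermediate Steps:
S = -2/5 (S = -2*1/5 = -2/5 ≈ -0.40000)
l = -40 (l = 8*(-5) = -40)
d(H) = -80 (d(H) = 2*(-40) = -80)
20527 - d(8*q(-5, 2) + S) = 20527 - 1*(-80) = 20527 + 80 = 20607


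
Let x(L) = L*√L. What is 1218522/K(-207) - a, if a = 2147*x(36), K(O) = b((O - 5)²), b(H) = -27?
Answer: -4579942/9 ≈ -5.0888e+5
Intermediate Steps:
K(O) = -27
x(L) = L^(3/2)
a = 463752 (a = 2147*36^(3/2) = 2147*216 = 463752)
1218522/K(-207) - a = 1218522/(-27) - 1*463752 = 1218522*(-1/27) - 463752 = -406174/9 - 463752 = -4579942/9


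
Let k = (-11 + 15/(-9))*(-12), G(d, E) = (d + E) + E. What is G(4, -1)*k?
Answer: 304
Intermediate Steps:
G(d, E) = d + 2*E (G(d, E) = (E + d) + E = d + 2*E)
k = 152 (k = (-11 + 15*(-1/9))*(-12) = (-11 - 5/3)*(-12) = -38/3*(-12) = 152)
G(4, -1)*k = (4 + 2*(-1))*152 = (4 - 2)*152 = 2*152 = 304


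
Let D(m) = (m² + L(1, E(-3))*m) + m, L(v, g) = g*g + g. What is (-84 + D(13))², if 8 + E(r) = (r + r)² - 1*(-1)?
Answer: 130142464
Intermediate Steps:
E(r) = -7 + 4*r² (E(r) = -8 + ((r + r)² - 1*(-1)) = -8 + ((2*r)² + 1) = -8 + (4*r² + 1) = -8 + (1 + 4*r²) = -7 + 4*r²)
L(v, g) = g + g² (L(v, g) = g² + g = g + g²)
D(m) = m² + 871*m (D(m) = (m² + ((-7 + 4*(-3)²)*(1 + (-7 + 4*(-3)²)))*m) + m = (m² + ((-7 + 4*9)*(1 + (-7 + 4*9)))*m) + m = (m² + ((-7 + 36)*(1 + (-7 + 36)))*m) + m = (m² + (29*(1 + 29))*m) + m = (m² + (29*30)*m) + m = (m² + 870*m) + m = m² + 871*m)
(-84 + D(13))² = (-84 + 13*(871 + 13))² = (-84 + 13*884)² = (-84 + 11492)² = 11408² = 130142464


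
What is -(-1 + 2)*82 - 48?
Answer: -130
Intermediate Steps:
-(-1 + 2)*82 - 48 = -1*1*82 - 48 = -1*82 - 48 = -82 - 48 = -130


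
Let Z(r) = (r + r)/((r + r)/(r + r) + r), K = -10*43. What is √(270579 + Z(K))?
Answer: √49797998679/429 ≈ 520.17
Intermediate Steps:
K = -430
Z(r) = 2*r/(1 + r) (Z(r) = (2*r)/((2*r)/((2*r)) + r) = (2*r)/((2*r)*(1/(2*r)) + r) = (2*r)/(1 + r) = 2*r/(1 + r))
√(270579 + Z(K)) = √(270579 + 2*(-430)/(1 - 430)) = √(270579 + 2*(-430)/(-429)) = √(270579 + 2*(-430)*(-1/429)) = √(270579 + 860/429) = √(116079251/429) = √49797998679/429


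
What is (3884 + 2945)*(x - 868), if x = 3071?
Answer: 15044287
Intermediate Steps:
(3884 + 2945)*(x - 868) = (3884 + 2945)*(3071 - 868) = 6829*2203 = 15044287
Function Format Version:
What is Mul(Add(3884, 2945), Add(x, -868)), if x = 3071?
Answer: 15044287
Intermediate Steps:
Mul(Add(3884, 2945), Add(x, -868)) = Mul(Add(3884, 2945), Add(3071, -868)) = Mul(6829, 2203) = 15044287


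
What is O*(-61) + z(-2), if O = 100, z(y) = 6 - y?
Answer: -6092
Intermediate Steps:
O*(-61) + z(-2) = 100*(-61) + (6 - 1*(-2)) = -6100 + (6 + 2) = -6100 + 8 = -6092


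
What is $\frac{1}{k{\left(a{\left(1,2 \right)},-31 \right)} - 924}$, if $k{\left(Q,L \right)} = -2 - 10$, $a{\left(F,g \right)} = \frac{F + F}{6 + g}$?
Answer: $- \frac{1}{936} \approx -0.0010684$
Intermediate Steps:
$a{\left(F,g \right)} = \frac{2 F}{6 + g}$
$k{\left(Q,L \right)} = -12$ ($k{\left(Q,L \right)} = -2 - 10 = -12$)
$\frac{1}{k{\left(a{\left(1,2 \right)},-31 \right)} - 924} = \frac{1}{-12 - 924} = \frac{1}{-936} = - \frac{1}{936}$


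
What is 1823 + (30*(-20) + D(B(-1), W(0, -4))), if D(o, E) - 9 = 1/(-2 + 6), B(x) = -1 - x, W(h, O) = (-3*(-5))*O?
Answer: 4929/4 ≈ 1232.3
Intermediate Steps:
W(h, O) = 15*O
D(o, E) = 37/4 (D(o, E) = 9 + 1/(-2 + 6) = 9 + 1/4 = 37/4)
1823 + (30*(-20) + D(B(-1), W(0, -4))) = 1823 + (30*(-20) + 37/4) = 1823 + (-600 + 37/4) = 1823 - 2363/4 = 4929/4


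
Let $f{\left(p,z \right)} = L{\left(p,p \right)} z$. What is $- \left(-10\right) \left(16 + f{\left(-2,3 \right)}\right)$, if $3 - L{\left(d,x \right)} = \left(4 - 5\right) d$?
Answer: $190$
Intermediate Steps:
$L{\left(d,x \right)} = 3 + d$ ($L{\left(d,x \right)} = 3 - \left(4 - 5\right) d = 3 - - d = 3 + d$)
$f{\left(p,z \right)} = z \left(3 + p\right)$ ($f{\left(p,z \right)} = \left(3 + p\right) z = z \left(3 + p\right)$)
$- \left(-10\right) \left(16 + f{\left(-2,3 \right)}\right) = - \left(-10\right) \left(16 + 3 \left(3 - 2\right)\right) = - \left(-10\right) \left(16 + 3 \cdot 1\right) = - \left(-10\right) \left(16 + 3\right) = - \left(-10\right) 19 = \left(-1\right) \left(-190\right) = 190$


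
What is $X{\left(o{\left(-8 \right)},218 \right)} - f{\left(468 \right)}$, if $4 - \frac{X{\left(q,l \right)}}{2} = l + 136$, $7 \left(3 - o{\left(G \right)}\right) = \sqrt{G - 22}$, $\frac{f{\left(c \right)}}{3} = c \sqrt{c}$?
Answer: $-700 - 8424 \sqrt{13} \approx -31073.0$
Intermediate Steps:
$f{\left(c \right)} = 3 c^{\frac{3}{2}}$ ($f{\left(c \right)} = 3 c \sqrt{c} = 3 c^{\frac{3}{2}}$)
$o{\left(G \right)} = 3 - \frac{\sqrt{-22 + G}}{7}$ ($o{\left(G \right)} = 3 - \frac{\sqrt{G - 22}}{7} = 3 - \frac{\sqrt{-22 + G}}{7}$)
$X{\left(q,l \right)} = -264 - 2 l$ ($X{\left(q,l \right)} = 8 - 2 \left(l + 136\right) = 8 - 2 \left(136 + l\right) = 8 - \left(272 + 2 l\right) = -264 - 2 l$)
$X{\left(o{\left(-8 \right)},218 \right)} - f{\left(468 \right)} = \left(-264 - 436\right) - 3 \cdot 468^{\frac{3}{2}} = \left(-264 - 436\right) - 3 \cdot 2808 \sqrt{13} = -700 - 8424 \sqrt{13}$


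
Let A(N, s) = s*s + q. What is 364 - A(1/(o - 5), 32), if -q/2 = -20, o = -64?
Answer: -700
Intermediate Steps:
q = 40 (q = -2*(-20) = 40)
A(N, s) = 40 + s**2 (A(N, s) = s*s + 40 = s**2 + 40 = 40 + s**2)
364 - A(1/(o - 5), 32) = 364 - (40 + 32**2) = 364 - (40 + 1024) = 364 - 1*1064 = 364 - 1064 = -700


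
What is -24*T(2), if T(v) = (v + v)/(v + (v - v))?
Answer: -48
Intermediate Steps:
T(v) = 2 (T(v) = (2*v)/(v + 0) = (2*v)/v = 2)
-24*T(2) = -24*2 = -48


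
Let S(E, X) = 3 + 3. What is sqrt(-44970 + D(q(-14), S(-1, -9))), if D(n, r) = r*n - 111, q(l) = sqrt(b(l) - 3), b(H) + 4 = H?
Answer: sqrt(-45081 + 6*I*sqrt(21)) ≈ 0.0647 + 212.32*I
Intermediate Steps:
S(E, X) = 6
b(H) = -4 + H
q(l) = sqrt(-7 + l) (q(l) = sqrt((-4 + l) - 3) = sqrt(-7 + l))
D(n, r) = -111 + n*r (D(n, r) = n*r - 111 = -111 + n*r)
sqrt(-44970 + D(q(-14), S(-1, -9))) = sqrt(-44970 + (-111 + sqrt(-7 - 14)*6)) = sqrt(-44970 + (-111 + sqrt(-21)*6)) = sqrt(-44970 + (-111 + (I*sqrt(21))*6)) = sqrt(-44970 + (-111 + 6*I*sqrt(21))) = sqrt(-45081 + 6*I*sqrt(21))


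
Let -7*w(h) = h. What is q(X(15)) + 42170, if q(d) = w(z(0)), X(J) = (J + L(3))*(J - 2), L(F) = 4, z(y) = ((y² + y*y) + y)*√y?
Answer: 42170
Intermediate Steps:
z(y) = √y*(y + 2*y²) (z(y) = ((y² + y²) + y)*√y = (2*y² + y)*√y = (y + 2*y²)*√y = √y*(y + 2*y²))
w(h) = -h/7
X(J) = (-2 + J)*(4 + J) (X(J) = (J + 4)*(J - 2) = (4 + J)*(-2 + J) = (-2 + J)*(4 + J))
q(d) = 0 (q(d) = -0^(3/2)*(1 + 2*0)/7 = -0*(1 + 0) = -0 = -⅐*0 = 0)
q(X(15)) + 42170 = 0 + 42170 = 42170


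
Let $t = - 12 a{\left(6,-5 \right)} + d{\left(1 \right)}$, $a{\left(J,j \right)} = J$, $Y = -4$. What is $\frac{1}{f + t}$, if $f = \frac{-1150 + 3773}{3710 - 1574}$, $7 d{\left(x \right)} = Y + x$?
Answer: $- \frac{14952}{1064591} \approx -0.014045$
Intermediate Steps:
$d{\left(x \right)} = - \frac{4}{7} + \frac{x}{7}$ ($d{\left(x \right)} = \frac{-4 + x}{7} = - \frac{4}{7} + \frac{x}{7}$)
$t = - \frac{507}{7}$ ($t = \left(-12\right) 6 + \left(- \frac{4}{7} + \frac{1}{7} \cdot 1\right) = -72 + \left(- \frac{4}{7} + \frac{1}{7}\right) = -72 - \frac{3}{7} = - \frac{507}{7} \approx -72.429$)
$f = \frac{2623}{2136} \approx 1.228$
$\frac{1}{f + t} = \frac{1}{\frac{2623}{2136} - \frac{507}{7}} = \frac{1}{- \frac{1064591}{14952}} = - \frac{14952}{1064591}$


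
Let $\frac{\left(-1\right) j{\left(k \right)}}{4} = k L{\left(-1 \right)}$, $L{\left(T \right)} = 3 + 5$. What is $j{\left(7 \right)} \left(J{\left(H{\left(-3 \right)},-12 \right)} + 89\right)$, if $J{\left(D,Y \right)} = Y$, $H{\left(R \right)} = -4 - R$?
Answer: $-17248$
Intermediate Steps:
$L{\left(T \right)} = 8$
$j{\left(k \right)} = - 32 k$ ($j{\left(k \right)} = - 4 k 8 = - 4 \cdot 8 k = - 32 k$)
$j{\left(7 \right)} \left(J{\left(H{\left(-3 \right)},-12 \right)} + 89\right) = \left(-32\right) 7 \left(-12 + 89\right) = \left(-224\right) 77 = -17248$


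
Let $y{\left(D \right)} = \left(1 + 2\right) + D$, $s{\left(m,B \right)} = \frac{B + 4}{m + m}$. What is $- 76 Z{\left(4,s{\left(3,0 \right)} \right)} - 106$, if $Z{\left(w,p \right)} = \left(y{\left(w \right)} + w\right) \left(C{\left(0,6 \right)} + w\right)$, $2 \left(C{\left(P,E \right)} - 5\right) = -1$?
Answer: $-7212$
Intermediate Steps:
$C{\left(P,E \right)} = \frac{9}{2}$ ($C{\left(P,E \right)} = 5 + \frac{1}{2} \left(-1\right) = 5 - \frac{1}{2} = \frac{9}{2}$)
$s{\left(m,B \right)} = \frac{4 + B}{2 m}$
$y{\left(D \right)} = 3 + D$
$Z{\left(w,p \right)} = \left(3 + 2 w\right) \left(\frac{9}{2} + w\right)$ ($Z{\left(w,p \right)} = \left(\left(3 + w\right) + w\right) \left(\frac{9}{2} + w\right) = \left(3 + 2 w\right) \left(\frac{9}{2} + w\right)$)
$- 76 Z{\left(4,s{\left(3,0 \right)} \right)} - 106 = - 76 \left(\frac{27}{2} + 2 \cdot 4^{2} + 12 \cdot 4\right) - 106 = - 76 \left(\frac{27}{2} + 2 \cdot 16 + 48\right) - 106 = - 76 \left(\frac{27}{2} + 32 + 48\right) - 106 = \left(-76\right) \frac{187}{2} - 106 = -7106 - 106 = -7212$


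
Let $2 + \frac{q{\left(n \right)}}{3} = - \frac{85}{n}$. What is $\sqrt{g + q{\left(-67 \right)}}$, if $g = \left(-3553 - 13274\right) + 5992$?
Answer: $\frac{2 i \sqrt{12162041}}{67} \approx 104.1 i$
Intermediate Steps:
$q{\left(n \right)} = -6 - \frac{255}{n}$ ($q{\left(n \right)} = -6 + 3 \left(- \frac{85}{n}\right) = -6 - \frac{255}{n}$)
$g = -10835$ ($g = -16827 + 5992 = -10835$)
$\sqrt{g + q{\left(-67 \right)}} = \sqrt{-10835 - \left(6 + \frac{255}{-67}\right)} = \sqrt{-10835 - \frac{147}{67}} = \sqrt{- \frac{726092}{67}} = \frac{2 i \sqrt{12162041}}{67}$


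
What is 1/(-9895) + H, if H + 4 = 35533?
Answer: 351559454/9895 ≈ 35529.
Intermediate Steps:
H = 35529 (H = -4 + 35533 = 35529)
1/(-9895) + H = 1/(-9895) + 35529 = -1/9895 + 35529 = 351559454/9895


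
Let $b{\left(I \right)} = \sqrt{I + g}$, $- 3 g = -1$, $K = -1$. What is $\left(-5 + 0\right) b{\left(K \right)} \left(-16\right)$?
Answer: $\frac{80 i \sqrt{6}}{3} \approx 65.32 i$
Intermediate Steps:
$g = \frac{1}{3}$ ($g = \left(- \frac{1}{3}\right) \left(-1\right) = \frac{1}{3} \approx 0.33333$)
$b{\left(I \right)} = \sqrt{\frac{1}{3} + I}$ ($b{\left(I \right)} = \sqrt{I + \frac{1}{3}} = \sqrt{\frac{1}{3} + I}$)
$\left(-5 + 0\right) b{\left(K \right)} \left(-16\right) = \left(-5 + 0\right) \frac{\sqrt{3 + 9 \left(-1\right)}}{3} \left(-16\right) = - 5 \frac{\sqrt{3 - 9}}{3} \left(-16\right) = - 5 \frac{\sqrt{-6}}{3} \left(-16\right) = - 5 \frac{i \sqrt{6}}{3} \left(-16\right) = - \frac{5 i \sqrt{6}}{3} \left(-16\right) = \frac{80 i \sqrt{6}}{3}$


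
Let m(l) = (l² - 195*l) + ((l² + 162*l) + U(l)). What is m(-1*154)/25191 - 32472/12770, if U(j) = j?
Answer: -74682476/160844535 ≈ -0.46431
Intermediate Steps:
m(l) = -32*l + 2*l² (m(l) = (l² - 195*l) + ((l² + 162*l) + l) = (l² - 195*l) + (l² + 163*l) = -32*l + 2*l²)
m(-1*154)/25191 - 32472/12770 = (2*(-1*154)*(-16 - 1*154))/25191 - 32472/12770 = (2*(-154)*(-16 - 154))*(1/25191) - 32472*1/12770 = (2*(-154)*(-170))*(1/25191) - 16236/6385 = 52360*(1/25191) - 16236/6385 = 52360/25191 - 16236/6385 = -74682476/160844535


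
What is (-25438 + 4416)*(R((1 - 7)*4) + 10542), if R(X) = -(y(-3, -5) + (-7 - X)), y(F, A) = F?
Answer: -221319616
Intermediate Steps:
R(X) = 10 + X (R(X) = -(-3 + (-7 - X)) = -(-10 - X) = 10 + X)
(-25438 + 4416)*(R((1 - 7)*4) + 10542) = (-25438 + 4416)*((10 + (1 - 7)*4) + 10542) = -21022*((10 - 6*4) + 10542) = -21022*((10 - 24) + 10542) = -21022*(-14 + 10542) = -21022*10528 = -221319616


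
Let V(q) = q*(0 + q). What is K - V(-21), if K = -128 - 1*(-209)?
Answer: -360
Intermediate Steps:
V(q) = q² (V(q) = q*q = q²)
K = 81 (K = -128 + 209 = 81)
K - V(-21) = 81 - 1*(-21)² = 81 - 1*441 = 81 - 441 = -360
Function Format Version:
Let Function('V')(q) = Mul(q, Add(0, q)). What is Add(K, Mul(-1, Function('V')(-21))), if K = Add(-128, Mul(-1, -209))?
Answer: -360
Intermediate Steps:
Function('V')(q) = Pow(q, 2) (Function('V')(q) = Mul(q, q) = Pow(q, 2))
K = 81 (K = Add(-128, 209) = 81)
Add(K, Mul(-1, Function('V')(-21))) = Add(81, Mul(-1, Pow(-21, 2))) = Add(81, Mul(-1, 441)) = Add(81, -441) = -360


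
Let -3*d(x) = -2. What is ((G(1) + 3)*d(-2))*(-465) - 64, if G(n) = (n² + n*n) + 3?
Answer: -2544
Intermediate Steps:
d(x) = ⅔ (d(x) = -⅓*(-2) = ⅔)
G(n) = 3 + 2*n² (G(n) = (n² + n²) + 3 = 2*n² + 3 = 3 + 2*n²)
((G(1) + 3)*d(-2))*(-465) - 64 = (((3 + 2*1²) + 3)*(⅔))*(-465) - 64 = (((3 + 2*1) + 3)*(⅔))*(-465) - 64 = (((3 + 2) + 3)*(⅔))*(-465) - 64 = ((5 + 3)*(⅔))*(-465) - 64 = (8*(⅔))*(-465) - 64 = (16/3)*(-465) - 64 = -2480 - 64 = -2544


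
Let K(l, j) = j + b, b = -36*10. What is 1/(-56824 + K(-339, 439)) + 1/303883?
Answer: -247138/17243840835 ≈ -1.4332e-5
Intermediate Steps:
b = -360
K(l, j) = -360 + j (K(l, j) = j - 360 = -360 + j)
1/(-56824 + K(-339, 439)) + 1/303883 = 1/(-56824 + (-360 + 439)) + 1/303883 = 1/(-56824 + 79) + 1/303883 = 1/(-56745) + 1/303883 = -1/56745 + 1/303883 = -247138/17243840835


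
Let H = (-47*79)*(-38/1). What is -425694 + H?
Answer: -284600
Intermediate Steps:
H = 141094 (H = -(-141094) = -3713*(-38) = 141094)
-425694 + H = -425694 + 141094 = -284600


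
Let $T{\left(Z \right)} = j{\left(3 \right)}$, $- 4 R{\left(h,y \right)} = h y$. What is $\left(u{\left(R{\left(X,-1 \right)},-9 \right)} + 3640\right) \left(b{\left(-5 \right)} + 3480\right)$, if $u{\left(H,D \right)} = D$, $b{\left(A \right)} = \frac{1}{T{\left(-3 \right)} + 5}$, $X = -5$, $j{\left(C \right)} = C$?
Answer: $\frac{101090671}{8} \approx 1.2636 \cdot 10^{7}$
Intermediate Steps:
$R{\left(h,y \right)} = - \frac{h y}{4}$
$T{\left(Z \right)} = 3$
$b{\left(A \right)} = \frac{1}{8}$ ($b{\left(A \right)} = \frac{1}{3 + 5} = \frac{1}{8}$)
$\left(u{\left(R{\left(X,-1 \right)},-9 \right)} + 3640\right) \left(b{\left(-5 \right)} + 3480\right) = \left(-9 + 3640\right) \left(\frac{1}{8} + 3480\right) = 3631 \cdot \frac{27841}{8} = \frac{101090671}{8}$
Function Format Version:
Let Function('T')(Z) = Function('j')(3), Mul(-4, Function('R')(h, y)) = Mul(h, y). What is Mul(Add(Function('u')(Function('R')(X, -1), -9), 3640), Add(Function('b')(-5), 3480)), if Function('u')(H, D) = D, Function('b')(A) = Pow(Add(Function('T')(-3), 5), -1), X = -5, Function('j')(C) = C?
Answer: Rational(101090671, 8) ≈ 1.2636e+7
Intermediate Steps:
Function('R')(h, y) = Mul(Rational(-1, 4), h, y) (Function('R')(h, y) = Mul(Rational(-1, 4), Mul(h, y)) = Mul(Rational(-1, 4), h, y))
Function('T')(Z) = 3
Function('b')(A) = Rational(1, 8) (Function('b')(A) = Pow(Add(3, 5), -1) = Pow(8, -1) = Rational(1, 8))
Mul(Add(Function('u')(Function('R')(X, -1), -9), 3640), Add(Function('b')(-5), 3480)) = Mul(Add(-9, 3640), Add(Rational(1, 8), 3480)) = Mul(3631, Rational(27841, 8)) = Rational(101090671, 8)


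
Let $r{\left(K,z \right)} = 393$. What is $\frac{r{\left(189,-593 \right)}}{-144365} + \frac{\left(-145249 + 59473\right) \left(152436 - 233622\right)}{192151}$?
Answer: $\frac{1005330403641297}{27739879115} \approx 36241.0$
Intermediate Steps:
$\frac{r{\left(189,-593 \right)}}{-144365} + \frac{\left(-145249 + 59473\right) \left(152436 - 233622\right)}{192151} = \frac{393}{-144365} + \frac{\left(-145249 + 59473\right) \left(152436 - 233622\right)}{192151} = 393 \left(- \frac{1}{144365}\right) + \left(-85776\right) \left(-81186\right) \frac{1}{192151} = - \frac{393}{144365} + 6963810336 \cdot \frac{1}{192151} = - \frac{393}{144365} + \frac{6963810336}{192151} = \frac{1005330403641297}{27739879115}$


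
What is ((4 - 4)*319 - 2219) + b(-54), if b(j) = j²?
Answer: 697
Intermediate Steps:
((4 - 4)*319 - 2219) + b(-54) = ((4 - 4)*319 - 2219) + (-54)² = (0*319 - 2219) + 2916 = (0 - 2219) + 2916 = -2219 + 2916 = 697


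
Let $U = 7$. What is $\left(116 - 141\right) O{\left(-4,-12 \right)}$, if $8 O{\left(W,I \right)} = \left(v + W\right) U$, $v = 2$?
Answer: $\frac{175}{4} \approx 43.75$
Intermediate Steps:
$O{\left(W,I \right)} = \frac{7}{4} + \frac{7 W}{8}$ ($O{\left(W,I \right)} = \frac{\left(2 + W\right) 7}{8} = \frac{14 + 7 W}{8} = \frac{7}{4} + \frac{7 W}{8}$)
$\left(116 - 141\right) O{\left(-4,-12 \right)} = \left(116 - 141\right) \left(\frac{7}{4} + \frac{7}{8} \left(-4\right)\right) = - 25 \left(\frac{7}{4} - \frac{7}{2}\right) = \left(-25\right) \left(- \frac{7}{4}\right) = \frac{175}{4}$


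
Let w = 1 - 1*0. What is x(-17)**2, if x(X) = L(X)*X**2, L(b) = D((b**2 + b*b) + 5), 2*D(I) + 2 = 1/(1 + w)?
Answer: 751689/16 ≈ 46981.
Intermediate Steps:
w = 1 (w = 1 + 0 = 1)
D(I) = -3/4 (D(I) = -1 + 1/(2*(1 + 1)) = -1 + (1/2)/2 = -1 + (1/2)*(1/2) = -1 + 1/4 = -3/4)
L(b) = -3/4
x(X) = -3*X**2/4
x(-17)**2 = (-3/4*(-17)**2)**2 = (-3/4*289)**2 = (-867/4)**2 = 751689/16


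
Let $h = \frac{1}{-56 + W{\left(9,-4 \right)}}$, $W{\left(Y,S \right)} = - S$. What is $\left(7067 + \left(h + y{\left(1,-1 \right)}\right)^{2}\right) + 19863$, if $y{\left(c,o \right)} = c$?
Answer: $\frac{72821321}{2704} \approx 26931.0$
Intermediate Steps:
$h = - \frac{1}{52}$ ($h = \frac{1}{-56 - -4} = \frac{1}{-56 + 4} = \frac{1}{-52} = - \frac{1}{52} \approx -0.019231$)
$\left(7067 + \left(h + y{\left(1,-1 \right)}\right)^{2}\right) + 19863 = \left(7067 + \left(- \frac{1}{52} + 1\right)^{2}\right) + 19863 = \left(7067 + \left(\frac{51}{52}\right)^{2}\right) + 19863 = \left(7067 + \frac{2601}{2704}\right) + 19863 = \frac{19111769}{2704} + 19863 = \frac{72821321}{2704}$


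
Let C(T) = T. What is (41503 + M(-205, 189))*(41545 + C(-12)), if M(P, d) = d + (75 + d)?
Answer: 1742558548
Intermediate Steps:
M(P, d) = 75 + 2*d
(41503 + M(-205, 189))*(41545 + C(-12)) = (41503 + (75 + 2*189))*(41545 - 12) = (41503 + (75 + 378))*41533 = (41503 + 453)*41533 = 41956*41533 = 1742558548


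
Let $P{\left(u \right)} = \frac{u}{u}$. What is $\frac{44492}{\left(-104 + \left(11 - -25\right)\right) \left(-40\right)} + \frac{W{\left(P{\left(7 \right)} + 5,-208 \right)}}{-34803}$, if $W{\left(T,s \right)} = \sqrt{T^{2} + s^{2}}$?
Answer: $\frac{11123}{680} - \frac{10 \sqrt{433}}{34803} \approx 16.351$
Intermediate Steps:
$P{\left(u \right)} = 1$
$\frac{44492}{\left(-104 + \left(11 - -25\right)\right) \left(-40\right)} + \frac{W{\left(P{\left(7 \right)} + 5,-208 \right)}}{-34803} = \frac{44492}{\left(-104 + \left(11 - -25\right)\right) \left(-40\right)} + \frac{\sqrt{\left(1 + 5\right)^{2} + \left(-208\right)^{2}}}{-34803} = \frac{44492}{\left(-104 + \left(11 + 25\right)\right) \left(-40\right)} + \sqrt{6^{2} + 43264} \left(- \frac{1}{34803}\right) = \frac{44492}{\left(-104 + 36\right) \left(-40\right)} + \sqrt{36 + 43264} \left(- \frac{1}{34803}\right) = \frac{44492}{\left(-68\right) \left(-40\right)} + \sqrt{43300} \left(- \frac{1}{34803}\right) = \frac{44492}{2720} + 10 \sqrt{433} \left(- \frac{1}{34803}\right) = 44492 \cdot \frac{1}{2720} - \frac{10 \sqrt{433}}{34803} = \frac{11123}{680} - \frac{10 \sqrt{433}}{34803}$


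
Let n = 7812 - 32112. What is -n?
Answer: 24300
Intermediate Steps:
n = -24300
-n = -1*(-24300) = 24300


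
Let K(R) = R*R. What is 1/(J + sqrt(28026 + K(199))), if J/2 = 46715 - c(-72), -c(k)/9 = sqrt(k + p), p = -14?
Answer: 1/(93430 + sqrt(67627) + 18*I*sqrt(86)) ≈ 1.0673e-5 - 1.902e-8*I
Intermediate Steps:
K(R) = R**2
c(k) = -9*sqrt(-14 + k) (c(k) = -9*sqrt(k - 14) = -9*sqrt(-14 + k))
J = 93430 + 18*I*sqrt(86) (J = 2*(46715 - (-9)*sqrt(-14 - 72)) = 2*(46715 - (-9)*sqrt(-86)) = 2*(46715 - (-9)*I*sqrt(86)) = 2*(46715 + 9*I*sqrt(86)) = 93430 + 18*I*sqrt(86) ≈ 93430.0 + 166.93*I)
1/(J + sqrt(28026 + K(199))) = 1/((93430 + 18*I*sqrt(86)) + sqrt(28026 + 199**2)) = 1/((93430 + 18*I*sqrt(86)) + sqrt(28026 + 39601)) = 1/((93430 + 18*I*sqrt(86)) + sqrt(67627)) = 1/(93430 + sqrt(67627) + 18*I*sqrt(86))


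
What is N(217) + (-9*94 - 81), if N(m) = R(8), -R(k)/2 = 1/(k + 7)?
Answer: -13907/15 ≈ -927.13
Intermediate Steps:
R(k) = -2/(7 + k) (R(k) = -2/(k + 7) = -2/(7 + k))
N(m) = -2/15 (N(m) = -2/(7 + 8) = -2/15)
N(217) + (-9*94 - 81) = -2/15 + (-9*94 - 81) = -2/15 + (-846 - 81) = -2/15 - 927 = -13907/15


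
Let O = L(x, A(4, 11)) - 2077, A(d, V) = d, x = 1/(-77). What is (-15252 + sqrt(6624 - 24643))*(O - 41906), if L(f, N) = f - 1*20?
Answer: 51677314464/77 - 3388232*I*sqrt(18019)/77 ≈ 6.7113e+8 - 5.9067e+6*I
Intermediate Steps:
x = -1/77 ≈ -0.012987
L(f, N) = -20 + f (L(f, N) = f - 20 = -20 + f)
O = -161470/77 (O = (-20 - 1/77) - 2077 = -1541/77 - 2077 = -161470/77 ≈ -2097.0)
(-15252 + sqrt(6624 - 24643))*(O - 41906) = (-15252 + sqrt(6624 - 24643))*(-161470/77 - 41906) = (-15252 + sqrt(-18019))*(-3388232/77) = (-15252 + I*sqrt(18019))*(-3388232/77) = 51677314464/77 - 3388232*I*sqrt(18019)/77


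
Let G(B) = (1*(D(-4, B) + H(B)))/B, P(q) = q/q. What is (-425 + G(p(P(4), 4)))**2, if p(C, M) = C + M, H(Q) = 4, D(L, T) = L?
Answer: 180625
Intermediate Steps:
P(q) = 1
G(B) = 0 (G(B) = (1*(-4 + 4))/B = (1*0)/B = 0/B = 0)
(-425 + G(p(P(4), 4)))**2 = (-425 + 0)**2 = (-425)**2 = 180625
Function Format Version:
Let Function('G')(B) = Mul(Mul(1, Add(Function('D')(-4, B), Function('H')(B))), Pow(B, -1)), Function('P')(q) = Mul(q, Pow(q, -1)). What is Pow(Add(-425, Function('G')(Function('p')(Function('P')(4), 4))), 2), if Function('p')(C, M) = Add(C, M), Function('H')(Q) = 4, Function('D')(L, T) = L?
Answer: 180625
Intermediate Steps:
Function('P')(q) = 1
Function('G')(B) = 0 (Function('G')(B) = Mul(Mul(1, Add(-4, 4)), Pow(B, -1)) = Mul(Mul(1, 0), Pow(B, -1)) = Mul(0, Pow(B, -1)) = 0)
Pow(Add(-425, Function('G')(Function('p')(Function('P')(4), 4))), 2) = Pow(Add(-425, 0), 2) = Pow(-425, 2) = 180625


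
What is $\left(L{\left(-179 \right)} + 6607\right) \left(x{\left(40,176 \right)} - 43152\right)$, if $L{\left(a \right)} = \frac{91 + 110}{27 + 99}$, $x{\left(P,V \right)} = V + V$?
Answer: $- \frac{5939805400}{21} \approx -2.8285 \cdot 10^{8}$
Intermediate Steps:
$x{\left(P,V \right)} = 2 V$
$L{\left(a \right)} = \frac{67}{42}$ ($L{\left(a \right)} = \frac{201}{126} = 201 \cdot \frac{1}{126} = \frac{67}{42}$)
$\left(L{\left(-179 \right)} + 6607\right) \left(x{\left(40,176 \right)} - 43152\right) = \left(\frac{67}{42} + 6607\right) \left(2 \cdot 176 - 43152\right) = \frac{277561 \left(352 - 43152\right)}{42} = \frac{277561}{42} \left(-42800\right) = - \frac{5939805400}{21}$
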